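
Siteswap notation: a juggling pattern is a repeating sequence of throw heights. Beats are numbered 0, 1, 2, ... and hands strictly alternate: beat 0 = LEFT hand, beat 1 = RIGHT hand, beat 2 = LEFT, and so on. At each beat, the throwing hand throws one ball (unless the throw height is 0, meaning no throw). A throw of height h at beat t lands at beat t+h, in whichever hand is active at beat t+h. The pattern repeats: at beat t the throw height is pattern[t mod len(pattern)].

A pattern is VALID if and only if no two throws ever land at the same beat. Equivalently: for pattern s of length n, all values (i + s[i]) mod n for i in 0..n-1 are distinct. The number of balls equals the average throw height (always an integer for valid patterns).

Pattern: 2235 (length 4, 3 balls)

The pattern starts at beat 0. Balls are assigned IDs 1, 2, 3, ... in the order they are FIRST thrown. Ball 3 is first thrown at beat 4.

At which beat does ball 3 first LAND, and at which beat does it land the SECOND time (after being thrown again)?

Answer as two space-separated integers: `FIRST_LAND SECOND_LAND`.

Answer: 6 9

Derivation:
Beat 0 (L): throw ball1 h=2 -> lands@2:L; in-air after throw: [b1@2:L]
Beat 1 (R): throw ball2 h=2 -> lands@3:R; in-air after throw: [b1@2:L b2@3:R]
Beat 2 (L): throw ball1 h=3 -> lands@5:R; in-air after throw: [b2@3:R b1@5:R]
Beat 3 (R): throw ball2 h=5 -> lands@8:L; in-air after throw: [b1@5:R b2@8:L]
Beat 4 (L): throw ball3 h=2 -> lands@6:L; in-air after throw: [b1@5:R b3@6:L b2@8:L]
Beat 5 (R): throw ball1 h=2 -> lands@7:R; in-air after throw: [b3@6:L b1@7:R b2@8:L]
Beat 6 (L): throw ball3 h=3 -> lands@9:R; in-air after throw: [b1@7:R b2@8:L b3@9:R]
Beat 7 (R): throw ball1 h=5 -> lands@12:L; in-air after throw: [b2@8:L b3@9:R b1@12:L]
Beat 8 (L): throw ball2 h=2 -> lands@10:L; in-air after throw: [b3@9:R b2@10:L b1@12:L]
Beat 9 (R): throw ball3 h=2 -> lands@11:R; in-air after throw: [b2@10:L b3@11:R b1@12:L]
Ball 3: thrown@4 h=2 -> first land @6; rethrown@6 h=3 -> second land @9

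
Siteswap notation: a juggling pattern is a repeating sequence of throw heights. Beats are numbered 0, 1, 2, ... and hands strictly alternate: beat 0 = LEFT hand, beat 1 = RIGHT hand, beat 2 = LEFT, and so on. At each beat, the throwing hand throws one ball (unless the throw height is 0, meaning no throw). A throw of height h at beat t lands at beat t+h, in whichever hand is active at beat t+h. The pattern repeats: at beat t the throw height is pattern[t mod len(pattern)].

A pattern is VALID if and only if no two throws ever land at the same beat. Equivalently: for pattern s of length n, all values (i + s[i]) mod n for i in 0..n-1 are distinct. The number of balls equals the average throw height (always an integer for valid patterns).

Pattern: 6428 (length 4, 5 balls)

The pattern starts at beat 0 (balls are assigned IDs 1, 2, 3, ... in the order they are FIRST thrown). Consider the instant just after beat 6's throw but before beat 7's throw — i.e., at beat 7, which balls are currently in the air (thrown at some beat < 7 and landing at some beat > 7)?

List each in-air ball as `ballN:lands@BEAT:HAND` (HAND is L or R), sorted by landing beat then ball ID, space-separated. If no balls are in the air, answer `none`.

Answer: ball1:lands@8:L ball2:lands@9:R ball3:lands@10:L ball4:lands@11:R

Derivation:
Beat 0 (L): throw ball1 h=6 -> lands@6:L; in-air after throw: [b1@6:L]
Beat 1 (R): throw ball2 h=4 -> lands@5:R; in-air after throw: [b2@5:R b1@6:L]
Beat 2 (L): throw ball3 h=2 -> lands@4:L; in-air after throw: [b3@4:L b2@5:R b1@6:L]
Beat 3 (R): throw ball4 h=8 -> lands@11:R; in-air after throw: [b3@4:L b2@5:R b1@6:L b4@11:R]
Beat 4 (L): throw ball3 h=6 -> lands@10:L; in-air after throw: [b2@5:R b1@6:L b3@10:L b4@11:R]
Beat 5 (R): throw ball2 h=4 -> lands@9:R; in-air after throw: [b1@6:L b2@9:R b3@10:L b4@11:R]
Beat 6 (L): throw ball1 h=2 -> lands@8:L; in-air after throw: [b1@8:L b2@9:R b3@10:L b4@11:R]
Beat 7 (R): throw ball5 h=8 -> lands@15:R; in-air after throw: [b1@8:L b2@9:R b3@10:L b4@11:R b5@15:R]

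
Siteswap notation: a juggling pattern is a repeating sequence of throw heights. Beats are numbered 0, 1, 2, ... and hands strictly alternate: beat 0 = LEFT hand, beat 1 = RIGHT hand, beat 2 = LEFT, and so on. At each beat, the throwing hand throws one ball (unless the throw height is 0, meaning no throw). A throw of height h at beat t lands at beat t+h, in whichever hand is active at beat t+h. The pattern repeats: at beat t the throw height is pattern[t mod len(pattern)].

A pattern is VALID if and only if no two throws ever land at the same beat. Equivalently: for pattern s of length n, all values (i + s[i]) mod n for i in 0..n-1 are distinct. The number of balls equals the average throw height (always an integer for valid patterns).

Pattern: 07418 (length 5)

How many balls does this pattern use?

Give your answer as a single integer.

Pattern = [0, 7, 4, 1, 8], length n = 5
  position 0: throw height = 0, running sum = 0
  position 1: throw height = 7, running sum = 7
  position 2: throw height = 4, running sum = 11
  position 3: throw height = 1, running sum = 12
  position 4: throw height = 8, running sum = 20
Total sum = 20; balls = sum / n = 20 / 5 = 4

Answer: 4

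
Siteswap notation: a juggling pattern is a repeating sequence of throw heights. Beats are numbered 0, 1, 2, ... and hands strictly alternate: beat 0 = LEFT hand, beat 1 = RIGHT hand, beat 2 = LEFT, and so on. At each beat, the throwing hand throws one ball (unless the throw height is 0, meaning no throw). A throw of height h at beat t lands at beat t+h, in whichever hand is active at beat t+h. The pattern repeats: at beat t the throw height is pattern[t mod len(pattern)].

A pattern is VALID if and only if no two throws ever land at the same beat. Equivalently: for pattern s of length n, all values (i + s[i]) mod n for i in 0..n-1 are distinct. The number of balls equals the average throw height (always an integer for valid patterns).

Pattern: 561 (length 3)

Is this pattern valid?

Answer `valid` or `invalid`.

Answer: valid

Derivation:
i=0: (i + s[i]) mod n = (0 + 5) mod 3 = 2
i=1: (i + s[i]) mod n = (1 + 6) mod 3 = 1
i=2: (i + s[i]) mod n = (2 + 1) mod 3 = 0
Residues: [2, 1, 0], distinct: True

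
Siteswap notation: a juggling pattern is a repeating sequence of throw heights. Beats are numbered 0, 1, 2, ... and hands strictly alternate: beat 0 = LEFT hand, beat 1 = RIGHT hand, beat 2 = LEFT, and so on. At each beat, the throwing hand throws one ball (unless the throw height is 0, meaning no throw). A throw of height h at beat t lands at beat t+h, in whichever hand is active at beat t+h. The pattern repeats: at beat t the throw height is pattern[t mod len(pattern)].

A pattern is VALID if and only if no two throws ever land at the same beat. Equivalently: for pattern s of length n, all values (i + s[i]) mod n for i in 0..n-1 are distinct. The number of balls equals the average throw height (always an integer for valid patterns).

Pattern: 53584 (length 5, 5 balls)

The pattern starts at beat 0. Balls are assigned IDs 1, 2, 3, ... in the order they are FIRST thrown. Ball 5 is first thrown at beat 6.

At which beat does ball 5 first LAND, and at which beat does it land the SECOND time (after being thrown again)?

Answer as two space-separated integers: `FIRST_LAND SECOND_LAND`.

Answer: 9 13

Derivation:
Beat 0 (L): throw ball1 h=5 -> lands@5:R; in-air after throw: [b1@5:R]
Beat 1 (R): throw ball2 h=3 -> lands@4:L; in-air after throw: [b2@4:L b1@5:R]
Beat 2 (L): throw ball3 h=5 -> lands@7:R; in-air after throw: [b2@4:L b1@5:R b3@7:R]
Beat 3 (R): throw ball4 h=8 -> lands@11:R; in-air after throw: [b2@4:L b1@5:R b3@7:R b4@11:R]
Beat 4 (L): throw ball2 h=4 -> lands@8:L; in-air after throw: [b1@5:R b3@7:R b2@8:L b4@11:R]
Beat 5 (R): throw ball1 h=5 -> lands@10:L; in-air after throw: [b3@7:R b2@8:L b1@10:L b4@11:R]
Beat 6 (L): throw ball5 h=3 -> lands@9:R; in-air after throw: [b3@7:R b2@8:L b5@9:R b1@10:L b4@11:R]
Beat 7 (R): throw ball3 h=5 -> lands@12:L; in-air after throw: [b2@8:L b5@9:R b1@10:L b4@11:R b3@12:L]
Beat 8 (L): throw ball2 h=8 -> lands@16:L; in-air after throw: [b5@9:R b1@10:L b4@11:R b3@12:L b2@16:L]
Beat 9 (R): throw ball5 h=4 -> lands@13:R; in-air after throw: [b1@10:L b4@11:R b3@12:L b5@13:R b2@16:L]
Beat 10 (L): throw ball1 h=5 -> lands@15:R; in-air after throw: [b4@11:R b3@12:L b5@13:R b1@15:R b2@16:L]
Beat 11 (R): throw ball4 h=3 -> lands@14:L; in-air after throw: [b3@12:L b5@13:R b4@14:L b1@15:R b2@16:L]
Beat 12 (L): throw ball3 h=5 -> lands@17:R; in-air after throw: [b5@13:R b4@14:L b1@15:R b2@16:L b3@17:R]
Beat 13 (R): throw ball5 h=8 -> lands@21:R; in-air after throw: [b4@14:L b1@15:R b2@16:L b3@17:R b5@21:R]
Ball 5: thrown@6 h=3 -> first land @9; rethrown@9 h=4 -> second land @13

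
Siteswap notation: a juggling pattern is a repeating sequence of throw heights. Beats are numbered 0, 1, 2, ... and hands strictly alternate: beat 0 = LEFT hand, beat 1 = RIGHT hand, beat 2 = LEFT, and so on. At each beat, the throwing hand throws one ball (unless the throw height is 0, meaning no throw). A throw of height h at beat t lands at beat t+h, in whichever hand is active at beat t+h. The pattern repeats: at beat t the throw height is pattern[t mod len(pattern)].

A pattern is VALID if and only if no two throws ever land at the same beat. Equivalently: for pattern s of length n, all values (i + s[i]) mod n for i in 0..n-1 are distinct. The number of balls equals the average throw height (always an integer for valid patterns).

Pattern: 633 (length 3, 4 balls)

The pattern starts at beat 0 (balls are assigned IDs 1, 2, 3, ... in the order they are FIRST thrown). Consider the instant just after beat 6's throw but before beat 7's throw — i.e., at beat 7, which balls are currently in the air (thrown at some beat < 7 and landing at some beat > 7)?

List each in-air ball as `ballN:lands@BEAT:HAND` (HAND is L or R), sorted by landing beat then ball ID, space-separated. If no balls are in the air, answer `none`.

Answer: ball3:lands@8:L ball4:lands@9:R ball1:lands@12:L

Derivation:
Beat 0 (L): throw ball1 h=6 -> lands@6:L; in-air after throw: [b1@6:L]
Beat 1 (R): throw ball2 h=3 -> lands@4:L; in-air after throw: [b2@4:L b1@6:L]
Beat 2 (L): throw ball3 h=3 -> lands@5:R; in-air after throw: [b2@4:L b3@5:R b1@6:L]
Beat 3 (R): throw ball4 h=6 -> lands@9:R; in-air after throw: [b2@4:L b3@5:R b1@6:L b4@9:R]
Beat 4 (L): throw ball2 h=3 -> lands@7:R; in-air after throw: [b3@5:R b1@6:L b2@7:R b4@9:R]
Beat 5 (R): throw ball3 h=3 -> lands@8:L; in-air after throw: [b1@6:L b2@7:R b3@8:L b4@9:R]
Beat 6 (L): throw ball1 h=6 -> lands@12:L; in-air after throw: [b2@7:R b3@8:L b4@9:R b1@12:L]
Beat 7 (R): throw ball2 h=3 -> lands@10:L; in-air after throw: [b3@8:L b4@9:R b2@10:L b1@12:L]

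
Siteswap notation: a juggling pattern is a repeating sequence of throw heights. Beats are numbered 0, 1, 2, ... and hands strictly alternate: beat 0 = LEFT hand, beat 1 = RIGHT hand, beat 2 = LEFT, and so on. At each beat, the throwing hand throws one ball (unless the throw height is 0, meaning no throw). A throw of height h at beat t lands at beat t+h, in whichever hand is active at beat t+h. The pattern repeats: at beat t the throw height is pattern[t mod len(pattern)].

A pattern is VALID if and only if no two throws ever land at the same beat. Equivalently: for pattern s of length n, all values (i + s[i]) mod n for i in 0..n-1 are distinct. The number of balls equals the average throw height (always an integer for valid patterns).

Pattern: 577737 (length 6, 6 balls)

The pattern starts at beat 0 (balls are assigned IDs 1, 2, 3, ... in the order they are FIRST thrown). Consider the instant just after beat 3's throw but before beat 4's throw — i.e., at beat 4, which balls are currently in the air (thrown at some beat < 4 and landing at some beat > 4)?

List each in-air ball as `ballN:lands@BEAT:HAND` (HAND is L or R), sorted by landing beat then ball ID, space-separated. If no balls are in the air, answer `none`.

Answer: ball1:lands@5:R ball2:lands@8:L ball3:lands@9:R ball4:lands@10:L

Derivation:
Beat 0 (L): throw ball1 h=5 -> lands@5:R; in-air after throw: [b1@5:R]
Beat 1 (R): throw ball2 h=7 -> lands@8:L; in-air after throw: [b1@5:R b2@8:L]
Beat 2 (L): throw ball3 h=7 -> lands@9:R; in-air after throw: [b1@5:R b2@8:L b3@9:R]
Beat 3 (R): throw ball4 h=7 -> lands@10:L; in-air after throw: [b1@5:R b2@8:L b3@9:R b4@10:L]
Beat 4 (L): throw ball5 h=3 -> lands@7:R; in-air after throw: [b1@5:R b5@7:R b2@8:L b3@9:R b4@10:L]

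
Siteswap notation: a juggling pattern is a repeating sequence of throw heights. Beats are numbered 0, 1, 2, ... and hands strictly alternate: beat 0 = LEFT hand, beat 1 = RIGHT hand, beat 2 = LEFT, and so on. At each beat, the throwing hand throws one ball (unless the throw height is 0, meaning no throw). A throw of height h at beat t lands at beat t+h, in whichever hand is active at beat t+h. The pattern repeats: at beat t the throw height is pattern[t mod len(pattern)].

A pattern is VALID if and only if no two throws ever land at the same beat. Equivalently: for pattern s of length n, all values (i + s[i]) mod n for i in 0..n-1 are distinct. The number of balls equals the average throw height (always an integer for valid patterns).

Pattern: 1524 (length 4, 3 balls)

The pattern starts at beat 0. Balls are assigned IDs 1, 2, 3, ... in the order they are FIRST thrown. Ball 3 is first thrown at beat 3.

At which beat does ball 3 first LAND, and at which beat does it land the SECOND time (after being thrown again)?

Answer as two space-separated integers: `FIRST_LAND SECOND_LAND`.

Beat 0 (L): throw ball1 h=1 -> lands@1:R; in-air after throw: [b1@1:R]
Beat 1 (R): throw ball1 h=5 -> lands@6:L; in-air after throw: [b1@6:L]
Beat 2 (L): throw ball2 h=2 -> lands@4:L; in-air after throw: [b2@4:L b1@6:L]
Beat 3 (R): throw ball3 h=4 -> lands@7:R; in-air after throw: [b2@4:L b1@6:L b3@7:R]
Beat 4 (L): throw ball2 h=1 -> lands@5:R; in-air after throw: [b2@5:R b1@6:L b3@7:R]
Beat 5 (R): throw ball2 h=5 -> lands@10:L; in-air after throw: [b1@6:L b3@7:R b2@10:L]
Beat 6 (L): throw ball1 h=2 -> lands@8:L; in-air after throw: [b3@7:R b1@8:L b2@10:L]
Beat 7 (R): throw ball3 h=4 -> lands@11:R; in-air after throw: [b1@8:L b2@10:L b3@11:R]
Beat 8 (L): throw ball1 h=1 -> lands@9:R; in-air after throw: [b1@9:R b2@10:L b3@11:R]
Beat 9 (R): throw ball1 h=5 -> lands@14:L; in-air after throw: [b2@10:L b3@11:R b1@14:L]
Beat 10 (L): throw ball2 h=2 -> lands@12:L; in-air after throw: [b3@11:R b2@12:L b1@14:L]
Beat 11 (R): throw ball3 h=4 -> lands@15:R; in-air after throw: [b2@12:L b1@14:L b3@15:R]
Ball 3: thrown@3 h=4 -> first land @7; rethrown@7 h=4 -> second land @11

Answer: 7 11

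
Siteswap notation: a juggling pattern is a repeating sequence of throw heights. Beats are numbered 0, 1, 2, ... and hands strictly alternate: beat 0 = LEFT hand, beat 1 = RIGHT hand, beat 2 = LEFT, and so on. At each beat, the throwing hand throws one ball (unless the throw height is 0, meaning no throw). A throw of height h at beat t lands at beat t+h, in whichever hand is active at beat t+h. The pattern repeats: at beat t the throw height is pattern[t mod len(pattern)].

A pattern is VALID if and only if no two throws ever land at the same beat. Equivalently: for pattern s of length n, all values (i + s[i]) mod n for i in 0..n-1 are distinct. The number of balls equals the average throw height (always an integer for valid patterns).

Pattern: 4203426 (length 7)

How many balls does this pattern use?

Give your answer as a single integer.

Pattern = [4, 2, 0, 3, 4, 2, 6], length n = 7
  position 0: throw height = 4, running sum = 4
  position 1: throw height = 2, running sum = 6
  position 2: throw height = 0, running sum = 6
  position 3: throw height = 3, running sum = 9
  position 4: throw height = 4, running sum = 13
  position 5: throw height = 2, running sum = 15
  position 6: throw height = 6, running sum = 21
Total sum = 21; balls = sum / n = 21 / 7 = 3

Answer: 3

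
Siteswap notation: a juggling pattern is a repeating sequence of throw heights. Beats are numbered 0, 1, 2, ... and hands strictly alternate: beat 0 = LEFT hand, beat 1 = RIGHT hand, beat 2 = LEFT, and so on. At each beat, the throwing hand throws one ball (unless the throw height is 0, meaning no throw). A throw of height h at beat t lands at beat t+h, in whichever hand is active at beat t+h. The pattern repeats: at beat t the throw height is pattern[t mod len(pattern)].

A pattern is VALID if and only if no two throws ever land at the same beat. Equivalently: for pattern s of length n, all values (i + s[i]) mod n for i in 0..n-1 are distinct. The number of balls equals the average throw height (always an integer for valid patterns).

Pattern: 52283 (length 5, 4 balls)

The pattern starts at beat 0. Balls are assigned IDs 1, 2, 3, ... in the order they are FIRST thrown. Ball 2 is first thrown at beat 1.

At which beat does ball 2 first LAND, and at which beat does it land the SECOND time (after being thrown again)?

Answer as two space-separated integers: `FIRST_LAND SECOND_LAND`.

Beat 0 (L): throw ball1 h=5 -> lands@5:R; in-air after throw: [b1@5:R]
Beat 1 (R): throw ball2 h=2 -> lands@3:R; in-air after throw: [b2@3:R b1@5:R]
Beat 2 (L): throw ball3 h=2 -> lands@4:L; in-air after throw: [b2@3:R b3@4:L b1@5:R]
Beat 3 (R): throw ball2 h=8 -> lands@11:R; in-air after throw: [b3@4:L b1@5:R b2@11:R]
Beat 4 (L): throw ball3 h=3 -> lands@7:R; in-air after throw: [b1@5:R b3@7:R b2@11:R]
Beat 5 (R): throw ball1 h=5 -> lands@10:L; in-air after throw: [b3@7:R b1@10:L b2@11:R]
Beat 6 (L): throw ball4 h=2 -> lands@8:L; in-air after throw: [b3@7:R b4@8:L b1@10:L b2@11:R]
Beat 7 (R): throw ball3 h=2 -> lands@9:R; in-air after throw: [b4@8:L b3@9:R b1@10:L b2@11:R]
Beat 8 (L): throw ball4 h=8 -> lands@16:L; in-air after throw: [b3@9:R b1@10:L b2@11:R b4@16:L]
Beat 9 (R): throw ball3 h=3 -> lands@12:L; in-air after throw: [b1@10:L b2@11:R b3@12:L b4@16:L]
Beat 10 (L): throw ball1 h=5 -> lands@15:R; in-air after throw: [b2@11:R b3@12:L b1@15:R b4@16:L]
Beat 11 (R): throw ball2 h=2 -> lands@13:R; in-air after throw: [b3@12:L b2@13:R b1@15:R b4@16:L]
Ball 2: thrown@1 h=2 -> first land @3; rethrown@3 h=8 -> second land @11

Answer: 3 11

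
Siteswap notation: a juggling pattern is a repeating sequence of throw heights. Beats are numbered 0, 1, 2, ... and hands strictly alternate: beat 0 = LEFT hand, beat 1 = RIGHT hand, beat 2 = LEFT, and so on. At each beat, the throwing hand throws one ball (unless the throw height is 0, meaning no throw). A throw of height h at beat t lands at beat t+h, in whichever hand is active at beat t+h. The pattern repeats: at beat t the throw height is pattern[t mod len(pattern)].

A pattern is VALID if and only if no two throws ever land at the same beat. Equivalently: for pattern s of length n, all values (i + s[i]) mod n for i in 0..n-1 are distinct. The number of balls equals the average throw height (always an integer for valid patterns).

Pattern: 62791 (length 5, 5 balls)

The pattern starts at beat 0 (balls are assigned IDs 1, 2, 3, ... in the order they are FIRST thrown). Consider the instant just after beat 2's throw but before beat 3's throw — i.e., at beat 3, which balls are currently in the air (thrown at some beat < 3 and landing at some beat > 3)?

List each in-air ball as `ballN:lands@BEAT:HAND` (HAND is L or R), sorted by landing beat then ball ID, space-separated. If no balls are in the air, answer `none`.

Beat 0 (L): throw ball1 h=6 -> lands@6:L; in-air after throw: [b1@6:L]
Beat 1 (R): throw ball2 h=2 -> lands@3:R; in-air after throw: [b2@3:R b1@6:L]
Beat 2 (L): throw ball3 h=7 -> lands@9:R; in-air after throw: [b2@3:R b1@6:L b3@9:R]
Beat 3 (R): throw ball2 h=9 -> lands@12:L; in-air after throw: [b1@6:L b3@9:R b2@12:L]

Answer: ball1:lands@6:L ball3:lands@9:R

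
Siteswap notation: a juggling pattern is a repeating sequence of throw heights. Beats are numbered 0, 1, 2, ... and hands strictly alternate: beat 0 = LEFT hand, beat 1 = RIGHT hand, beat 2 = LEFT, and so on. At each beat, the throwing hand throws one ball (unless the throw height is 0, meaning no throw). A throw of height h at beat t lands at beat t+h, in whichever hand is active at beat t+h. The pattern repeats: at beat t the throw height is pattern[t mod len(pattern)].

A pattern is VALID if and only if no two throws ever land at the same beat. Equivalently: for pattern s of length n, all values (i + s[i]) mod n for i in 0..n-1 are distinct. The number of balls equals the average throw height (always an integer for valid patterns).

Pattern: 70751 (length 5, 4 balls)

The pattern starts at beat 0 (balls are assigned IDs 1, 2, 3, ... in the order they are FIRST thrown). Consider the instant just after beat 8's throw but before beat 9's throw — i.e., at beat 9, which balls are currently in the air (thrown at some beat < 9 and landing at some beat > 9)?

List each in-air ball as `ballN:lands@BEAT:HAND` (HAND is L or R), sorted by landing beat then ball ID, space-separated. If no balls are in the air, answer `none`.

Answer: ball4:lands@12:L ball3:lands@13:R ball1:lands@14:L

Derivation:
Beat 0 (L): throw ball1 h=7 -> lands@7:R; in-air after throw: [b1@7:R]
Beat 2 (L): throw ball2 h=7 -> lands@9:R; in-air after throw: [b1@7:R b2@9:R]
Beat 3 (R): throw ball3 h=5 -> lands@8:L; in-air after throw: [b1@7:R b3@8:L b2@9:R]
Beat 4 (L): throw ball4 h=1 -> lands@5:R; in-air after throw: [b4@5:R b1@7:R b3@8:L b2@9:R]
Beat 5 (R): throw ball4 h=7 -> lands@12:L; in-air after throw: [b1@7:R b3@8:L b2@9:R b4@12:L]
Beat 7 (R): throw ball1 h=7 -> lands@14:L; in-air after throw: [b3@8:L b2@9:R b4@12:L b1@14:L]
Beat 8 (L): throw ball3 h=5 -> lands@13:R; in-air after throw: [b2@9:R b4@12:L b3@13:R b1@14:L]
Beat 9 (R): throw ball2 h=1 -> lands@10:L; in-air after throw: [b2@10:L b4@12:L b3@13:R b1@14:L]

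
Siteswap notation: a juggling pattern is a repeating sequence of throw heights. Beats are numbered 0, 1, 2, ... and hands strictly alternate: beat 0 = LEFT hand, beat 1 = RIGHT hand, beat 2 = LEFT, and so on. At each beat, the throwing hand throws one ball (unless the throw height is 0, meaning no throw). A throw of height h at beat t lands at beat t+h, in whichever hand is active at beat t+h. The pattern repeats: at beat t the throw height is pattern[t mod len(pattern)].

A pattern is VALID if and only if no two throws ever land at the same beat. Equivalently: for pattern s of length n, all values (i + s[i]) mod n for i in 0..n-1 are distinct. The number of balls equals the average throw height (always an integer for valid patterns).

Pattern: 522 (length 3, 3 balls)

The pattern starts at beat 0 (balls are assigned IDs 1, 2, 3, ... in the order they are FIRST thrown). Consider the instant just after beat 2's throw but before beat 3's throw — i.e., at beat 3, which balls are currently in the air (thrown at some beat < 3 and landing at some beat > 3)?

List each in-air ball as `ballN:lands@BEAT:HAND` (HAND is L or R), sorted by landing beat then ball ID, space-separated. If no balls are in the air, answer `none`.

Answer: ball3:lands@4:L ball1:lands@5:R

Derivation:
Beat 0 (L): throw ball1 h=5 -> lands@5:R; in-air after throw: [b1@5:R]
Beat 1 (R): throw ball2 h=2 -> lands@3:R; in-air after throw: [b2@3:R b1@5:R]
Beat 2 (L): throw ball3 h=2 -> lands@4:L; in-air after throw: [b2@3:R b3@4:L b1@5:R]
Beat 3 (R): throw ball2 h=5 -> lands@8:L; in-air after throw: [b3@4:L b1@5:R b2@8:L]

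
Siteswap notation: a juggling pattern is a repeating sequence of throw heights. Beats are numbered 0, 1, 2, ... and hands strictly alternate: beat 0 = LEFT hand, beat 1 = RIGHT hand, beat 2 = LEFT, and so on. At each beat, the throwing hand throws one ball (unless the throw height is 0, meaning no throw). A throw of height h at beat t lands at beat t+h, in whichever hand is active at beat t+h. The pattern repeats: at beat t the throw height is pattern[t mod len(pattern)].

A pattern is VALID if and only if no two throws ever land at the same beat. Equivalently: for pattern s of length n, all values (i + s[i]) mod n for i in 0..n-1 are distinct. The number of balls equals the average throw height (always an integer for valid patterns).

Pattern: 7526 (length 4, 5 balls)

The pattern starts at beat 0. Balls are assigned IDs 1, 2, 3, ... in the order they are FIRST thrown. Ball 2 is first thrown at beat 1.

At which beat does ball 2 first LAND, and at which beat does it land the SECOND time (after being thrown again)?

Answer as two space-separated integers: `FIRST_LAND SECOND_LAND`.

Beat 0 (L): throw ball1 h=7 -> lands@7:R; in-air after throw: [b1@7:R]
Beat 1 (R): throw ball2 h=5 -> lands@6:L; in-air after throw: [b2@6:L b1@7:R]
Beat 2 (L): throw ball3 h=2 -> lands@4:L; in-air after throw: [b3@4:L b2@6:L b1@7:R]
Beat 3 (R): throw ball4 h=6 -> lands@9:R; in-air after throw: [b3@4:L b2@6:L b1@7:R b4@9:R]
Beat 4 (L): throw ball3 h=7 -> lands@11:R; in-air after throw: [b2@6:L b1@7:R b4@9:R b3@11:R]
Beat 5 (R): throw ball5 h=5 -> lands@10:L; in-air after throw: [b2@6:L b1@7:R b4@9:R b5@10:L b3@11:R]
Beat 6 (L): throw ball2 h=2 -> lands@8:L; in-air after throw: [b1@7:R b2@8:L b4@9:R b5@10:L b3@11:R]
Beat 7 (R): throw ball1 h=6 -> lands@13:R; in-air after throw: [b2@8:L b4@9:R b5@10:L b3@11:R b1@13:R]
Beat 8 (L): throw ball2 h=7 -> lands@15:R; in-air after throw: [b4@9:R b5@10:L b3@11:R b1@13:R b2@15:R]
Ball 2: thrown@1 h=5 -> first land @6; rethrown@6 h=2 -> second land @8

Answer: 6 8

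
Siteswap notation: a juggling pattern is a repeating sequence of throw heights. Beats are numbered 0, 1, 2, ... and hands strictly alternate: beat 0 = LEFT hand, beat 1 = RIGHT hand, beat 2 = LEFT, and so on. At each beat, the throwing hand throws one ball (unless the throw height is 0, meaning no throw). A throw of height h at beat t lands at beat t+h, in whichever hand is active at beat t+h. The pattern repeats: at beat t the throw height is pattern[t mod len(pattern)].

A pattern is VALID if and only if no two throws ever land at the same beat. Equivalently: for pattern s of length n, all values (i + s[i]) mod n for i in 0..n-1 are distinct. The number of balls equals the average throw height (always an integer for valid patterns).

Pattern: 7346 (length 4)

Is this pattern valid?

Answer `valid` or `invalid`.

i=0: (i + s[i]) mod n = (0 + 7) mod 4 = 3
i=1: (i + s[i]) mod n = (1 + 3) mod 4 = 0
i=2: (i + s[i]) mod n = (2 + 4) mod 4 = 2
i=3: (i + s[i]) mod n = (3 + 6) mod 4 = 1
Residues: [3, 0, 2, 1], distinct: True

Answer: valid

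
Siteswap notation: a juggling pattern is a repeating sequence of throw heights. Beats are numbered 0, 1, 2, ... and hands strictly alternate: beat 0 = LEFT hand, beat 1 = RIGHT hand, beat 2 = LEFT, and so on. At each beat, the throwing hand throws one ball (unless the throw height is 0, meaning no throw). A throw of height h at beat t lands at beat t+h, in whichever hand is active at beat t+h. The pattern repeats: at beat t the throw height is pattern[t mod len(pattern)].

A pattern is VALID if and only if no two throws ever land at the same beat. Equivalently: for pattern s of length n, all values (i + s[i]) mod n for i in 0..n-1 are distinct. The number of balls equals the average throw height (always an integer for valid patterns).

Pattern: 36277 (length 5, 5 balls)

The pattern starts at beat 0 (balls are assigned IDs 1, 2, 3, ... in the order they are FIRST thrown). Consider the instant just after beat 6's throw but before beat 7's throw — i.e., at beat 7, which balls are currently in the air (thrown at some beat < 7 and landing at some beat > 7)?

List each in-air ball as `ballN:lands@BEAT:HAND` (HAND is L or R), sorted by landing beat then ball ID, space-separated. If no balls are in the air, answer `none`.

Beat 0 (L): throw ball1 h=3 -> lands@3:R; in-air after throw: [b1@3:R]
Beat 1 (R): throw ball2 h=6 -> lands@7:R; in-air after throw: [b1@3:R b2@7:R]
Beat 2 (L): throw ball3 h=2 -> lands@4:L; in-air after throw: [b1@3:R b3@4:L b2@7:R]
Beat 3 (R): throw ball1 h=7 -> lands@10:L; in-air after throw: [b3@4:L b2@7:R b1@10:L]
Beat 4 (L): throw ball3 h=7 -> lands@11:R; in-air after throw: [b2@7:R b1@10:L b3@11:R]
Beat 5 (R): throw ball4 h=3 -> lands@8:L; in-air after throw: [b2@7:R b4@8:L b1@10:L b3@11:R]
Beat 6 (L): throw ball5 h=6 -> lands@12:L; in-air after throw: [b2@7:R b4@8:L b1@10:L b3@11:R b5@12:L]
Beat 7 (R): throw ball2 h=2 -> lands@9:R; in-air after throw: [b4@8:L b2@9:R b1@10:L b3@11:R b5@12:L]

Answer: ball4:lands@8:L ball1:lands@10:L ball3:lands@11:R ball5:lands@12:L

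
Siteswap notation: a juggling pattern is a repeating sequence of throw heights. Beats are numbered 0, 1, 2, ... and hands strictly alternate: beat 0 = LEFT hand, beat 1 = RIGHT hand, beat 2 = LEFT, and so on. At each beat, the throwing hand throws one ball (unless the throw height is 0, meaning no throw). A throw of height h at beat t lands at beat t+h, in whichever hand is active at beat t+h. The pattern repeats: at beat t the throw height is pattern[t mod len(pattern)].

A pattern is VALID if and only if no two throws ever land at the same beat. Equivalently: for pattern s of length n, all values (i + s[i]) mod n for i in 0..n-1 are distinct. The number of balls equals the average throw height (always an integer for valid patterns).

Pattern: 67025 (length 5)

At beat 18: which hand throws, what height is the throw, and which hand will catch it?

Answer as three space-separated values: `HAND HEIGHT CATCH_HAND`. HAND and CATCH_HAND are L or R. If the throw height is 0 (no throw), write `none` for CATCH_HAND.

Answer: L 2 L

Derivation:
Beat 18: 18 mod 2 = 0, so hand = L
Throw height = pattern[18 mod 5] = pattern[3] = 2
Lands at beat 18+2=20, 20 mod 2 = 0, so catch hand = L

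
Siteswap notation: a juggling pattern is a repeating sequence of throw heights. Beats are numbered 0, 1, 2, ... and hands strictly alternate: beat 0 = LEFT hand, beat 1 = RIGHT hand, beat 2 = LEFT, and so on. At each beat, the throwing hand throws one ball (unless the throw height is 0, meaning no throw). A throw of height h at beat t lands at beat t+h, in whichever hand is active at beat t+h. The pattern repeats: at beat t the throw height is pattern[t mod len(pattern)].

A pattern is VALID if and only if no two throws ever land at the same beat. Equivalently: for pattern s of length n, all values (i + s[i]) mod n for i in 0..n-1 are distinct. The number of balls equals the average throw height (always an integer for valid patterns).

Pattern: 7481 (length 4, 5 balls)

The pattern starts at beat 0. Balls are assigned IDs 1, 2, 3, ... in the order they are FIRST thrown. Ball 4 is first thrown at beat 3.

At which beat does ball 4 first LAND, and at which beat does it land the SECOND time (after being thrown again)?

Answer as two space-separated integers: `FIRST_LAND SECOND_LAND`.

Beat 0 (L): throw ball1 h=7 -> lands@7:R; in-air after throw: [b1@7:R]
Beat 1 (R): throw ball2 h=4 -> lands@5:R; in-air after throw: [b2@5:R b1@7:R]
Beat 2 (L): throw ball3 h=8 -> lands@10:L; in-air after throw: [b2@5:R b1@7:R b3@10:L]
Beat 3 (R): throw ball4 h=1 -> lands@4:L; in-air after throw: [b4@4:L b2@5:R b1@7:R b3@10:L]
Beat 4 (L): throw ball4 h=7 -> lands@11:R; in-air after throw: [b2@5:R b1@7:R b3@10:L b4@11:R]
Beat 5 (R): throw ball2 h=4 -> lands@9:R; in-air after throw: [b1@7:R b2@9:R b3@10:L b4@11:R]
Beat 6 (L): throw ball5 h=8 -> lands@14:L; in-air after throw: [b1@7:R b2@9:R b3@10:L b4@11:R b5@14:L]
Beat 7 (R): throw ball1 h=1 -> lands@8:L; in-air after throw: [b1@8:L b2@9:R b3@10:L b4@11:R b5@14:L]
Beat 8 (L): throw ball1 h=7 -> lands@15:R; in-air after throw: [b2@9:R b3@10:L b4@11:R b5@14:L b1@15:R]
Beat 9 (R): throw ball2 h=4 -> lands@13:R; in-air after throw: [b3@10:L b4@11:R b2@13:R b5@14:L b1@15:R]
Beat 10 (L): throw ball3 h=8 -> lands@18:L; in-air after throw: [b4@11:R b2@13:R b5@14:L b1@15:R b3@18:L]
Beat 11 (R): throw ball4 h=1 -> lands@12:L; in-air after throw: [b4@12:L b2@13:R b5@14:L b1@15:R b3@18:L]
Ball 4: thrown@3 h=1 -> first land @4; rethrown@4 h=7 -> second land @11

Answer: 4 11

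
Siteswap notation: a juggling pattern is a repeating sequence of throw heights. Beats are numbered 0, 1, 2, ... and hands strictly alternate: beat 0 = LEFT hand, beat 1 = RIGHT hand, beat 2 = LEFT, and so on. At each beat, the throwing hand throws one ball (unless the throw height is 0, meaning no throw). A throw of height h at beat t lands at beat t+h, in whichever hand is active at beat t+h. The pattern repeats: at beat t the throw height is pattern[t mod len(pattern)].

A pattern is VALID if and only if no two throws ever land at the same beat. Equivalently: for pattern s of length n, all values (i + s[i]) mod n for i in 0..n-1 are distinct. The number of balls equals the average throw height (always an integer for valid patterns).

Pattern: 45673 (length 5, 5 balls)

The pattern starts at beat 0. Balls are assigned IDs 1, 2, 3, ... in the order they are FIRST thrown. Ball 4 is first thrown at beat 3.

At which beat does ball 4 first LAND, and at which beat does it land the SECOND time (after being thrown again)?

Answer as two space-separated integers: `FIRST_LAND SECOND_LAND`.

Beat 0 (L): throw ball1 h=4 -> lands@4:L; in-air after throw: [b1@4:L]
Beat 1 (R): throw ball2 h=5 -> lands@6:L; in-air after throw: [b1@4:L b2@6:L]
Beat 2 (L): throw ball3 h=6 -> lands@8:L; in-air after throw: [b1@4:L b2@6:L b3@8:L]
Beat 3 (R): throw ball4 h=7 -> lands@10:L; in-air after throw: [b1@4:L b2@6:L b3@8:L b4@10:L]
Beat 4 (L): throw ball1 h=3 -> lands@7:R; in-air after throw: [b2@6:L b1@7:R b3@8:L b4@10:L]
Beat 5 (R): throw ball5 h=4 -> lands@9:R; in-air after throw: [b2@6:L b1@7:R b3@8:L b5@9:R b4@10:L]
Beat 6 (L): throw ball2 h=5 -> lands@11:R; in-air after throw: [b1@7:R b3@8:L b5@9:R b4@10:L b2@11:R]
Beat 7 (R): throw ball1 h=6 -> lands@13:R; in-air after throw: [b3@8:L b5@9:R b4@10:L b2@11:R b1@13:R]
Beat 8 (L): throw ball3 h=7 -> lands@15:R; in-air after throw: [b5@9:R b4@10:L b2@11:R b1@13:R b3@15:R]
Beat 9 (R): throw ball5 h=3 -> lands@12:L; in-air after throw: [b4@10:L b2@11:R b5@12:L b1@13:R b3@15:R]
Beat 10 (L): throw ball4 h=4 -> lands@14:L; in-air after throw: [b2@11:R b5@12:L b1@13:R b4@14:L b3@15:R]
Beat 11 (R): throw ball2 h=5 -> lands@16:L; in-air after throw: [b5@12:L b1@13:R b4@14:L b3@15:R b2@16:L]
Beat 12 (L): throw ball5 h=6 -> lands@18:L; in-air after throw: [b1@13:R b4@14:L b3@15:R b2@16:L b5@18:L]
Beat 13 (R): throw ball1 h=7 -> lands@20:L; in-air after throw: [b4@14:L b3@15:R b2@16:L b5@18:L b1@20:L]
Beat 14 (L): throw ball4 h=3 -> lands@17:R; in-air after throw: [b3@15:R b2@16:L b4@17:R b5@18:L b1@20:L]
Ball 4: thrown@3 h=7 -> first land @10; rethrown@10 h=4 -> second land @14

Answer: 10 14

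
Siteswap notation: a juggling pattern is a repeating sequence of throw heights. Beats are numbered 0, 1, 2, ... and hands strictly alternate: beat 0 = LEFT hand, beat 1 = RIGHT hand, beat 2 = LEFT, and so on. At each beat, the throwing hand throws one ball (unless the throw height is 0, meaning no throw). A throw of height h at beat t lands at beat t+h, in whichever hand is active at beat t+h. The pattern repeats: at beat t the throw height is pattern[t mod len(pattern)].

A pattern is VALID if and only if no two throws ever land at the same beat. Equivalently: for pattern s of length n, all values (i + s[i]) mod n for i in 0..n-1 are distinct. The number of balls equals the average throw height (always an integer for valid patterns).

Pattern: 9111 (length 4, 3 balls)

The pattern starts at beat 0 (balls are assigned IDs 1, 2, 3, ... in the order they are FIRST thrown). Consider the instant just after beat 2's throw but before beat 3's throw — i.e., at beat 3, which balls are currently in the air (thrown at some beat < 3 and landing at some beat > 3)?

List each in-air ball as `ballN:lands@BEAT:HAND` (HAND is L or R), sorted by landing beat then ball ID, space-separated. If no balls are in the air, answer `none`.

Beat 0 (L): throw ball1 h=9 -> lands@9:R; in-air after throw: [b1@9:R]
Beat 1 (R): throw ball2 h=1 -> lands@2:L; in-air after throw: [b2@2:L b1@9:R]
Beat 2 (L): throw ball2 h=1 -> lands@3:R; in-air after throw: [b2@3:R b1@9:R]
Beat 3 (R): throw ball2 h=1 -> lands@4:L; in-air after throw: [b2@4:L b1@9:R]

Answer: ball1:lands@9:R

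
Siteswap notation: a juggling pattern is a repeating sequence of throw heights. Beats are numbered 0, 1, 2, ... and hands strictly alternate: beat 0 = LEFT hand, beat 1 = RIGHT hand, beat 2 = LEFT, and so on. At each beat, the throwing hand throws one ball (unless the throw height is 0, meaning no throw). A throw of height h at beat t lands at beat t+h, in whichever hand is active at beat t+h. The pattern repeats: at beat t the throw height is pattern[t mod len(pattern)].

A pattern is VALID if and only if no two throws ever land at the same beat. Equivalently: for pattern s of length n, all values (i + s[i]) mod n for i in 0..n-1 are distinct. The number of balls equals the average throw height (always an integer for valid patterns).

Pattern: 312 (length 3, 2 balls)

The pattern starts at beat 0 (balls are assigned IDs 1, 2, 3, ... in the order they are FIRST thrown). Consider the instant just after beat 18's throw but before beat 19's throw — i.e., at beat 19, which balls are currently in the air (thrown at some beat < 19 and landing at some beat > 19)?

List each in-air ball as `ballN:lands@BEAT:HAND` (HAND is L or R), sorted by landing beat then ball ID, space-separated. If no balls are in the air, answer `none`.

Answer: ball1:lands@21:R

Derivation:
Beat 0 (L): throw ball1 h=3 -> lands@3:R; in-air after throw: [b1@3:R]
Beat 1 (R): throw ball2 h=1 -> lands@2:L; in-air after throw: [b2@2:L b1@3:R]
Beat 2 (L): throw ball2 h=2 -> lands@4:L; in-air after throw: [b1@3:R b2@4:L]
Beat 3 (R): throw ball1 h=3 -> lands@6:L; in-air after throw: [b2@4:L b1@6:L]
Beat 4 (L): throw ball2 h=1 -> lands@5:R; in-air after throw: [b2@5:R b1@6:L]
Beat 5 (R): throw ball2 h=2 -> lands@7:R; in-air after throw: [b1@6:L b2@7:R]
Beat 6 (L): throw ball1 h=3 -> lands@9:R; in-air after throw: [b2@7:R b1@9:R]
Beat 7 (R): throw ball2 h=1 -> lands@8:L; in-air after throw: [b2@8:L b1@9:R]
Beat 8 (L): throw ball2 h=2 -> lands@10:L; in-air after throw: [b1@9:R b2@10:L]
Beat 9 (R): throw ball1 h=3 -> lands@12:L; in-air after throw: [b2@10:L b1@12:L]
Beat 10 (L): throw ball2 h=1 -> lands@11:R; in-air after throw: [b2@11:R b1@12:L]
Beat 11 (R): throw ball2 h=2 -> lands@13:R; in-air after throw: [b1@12:L b2@13:R]
Beat 12 (L): throw ball1 h=3 -> lands@15:R; in-air after throw: [b2@13:R b1@15:R]
Beat 13 (R): throw ball2 h=1 -> lands@14:L; in-air after throw: [b2@14:L b1@15:R]
Beat 14 (L): throw ball2 h=2 -> lands@16:L; in-air after throw: [b1@15:R b2@16:L]
Beat 15 (R): throw ball1 h=3 -> lands@18:L; in-air after throw: [b2@16:L b1@18:L]
Beat 16 (L): throw ball2 h=1 -> lands@17:R; in-air after throw: [b2@17:R b1@18:L]
Beat 17 (R): throw ball2 h=2 -> lands@19:R; in-air after throw: [b1@18:L b2@19:R]
Beat 18 (L): throw ball1 h=3 -> lands@21:R; in-air after throw: [b2@19:R b1@21:R]
Beat 19 (R): throw ball2 h=1 -> lands@20:L; in-air after throw: [b2@20:L b1@21:R]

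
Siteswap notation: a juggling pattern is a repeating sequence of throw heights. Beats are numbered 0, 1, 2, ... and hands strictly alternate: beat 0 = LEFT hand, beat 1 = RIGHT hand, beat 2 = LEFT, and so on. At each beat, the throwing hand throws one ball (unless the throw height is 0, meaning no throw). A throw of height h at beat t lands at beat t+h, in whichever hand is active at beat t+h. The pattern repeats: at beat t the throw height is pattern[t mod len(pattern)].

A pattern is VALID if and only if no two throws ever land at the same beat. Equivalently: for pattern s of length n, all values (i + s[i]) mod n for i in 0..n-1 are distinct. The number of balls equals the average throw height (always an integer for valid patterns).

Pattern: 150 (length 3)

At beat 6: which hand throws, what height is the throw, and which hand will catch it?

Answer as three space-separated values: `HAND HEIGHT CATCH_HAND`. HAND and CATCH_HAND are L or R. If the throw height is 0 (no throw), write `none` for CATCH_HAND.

Answer: L 1 R

Derivation:
Beat 6: 6 mod 2 = 0, so hand = L
Throw height = pattern[6 mod 3] = pattern[0] = 1
Lands at beat 6+1=7, 7 mod 2 = 1, so catch hand = R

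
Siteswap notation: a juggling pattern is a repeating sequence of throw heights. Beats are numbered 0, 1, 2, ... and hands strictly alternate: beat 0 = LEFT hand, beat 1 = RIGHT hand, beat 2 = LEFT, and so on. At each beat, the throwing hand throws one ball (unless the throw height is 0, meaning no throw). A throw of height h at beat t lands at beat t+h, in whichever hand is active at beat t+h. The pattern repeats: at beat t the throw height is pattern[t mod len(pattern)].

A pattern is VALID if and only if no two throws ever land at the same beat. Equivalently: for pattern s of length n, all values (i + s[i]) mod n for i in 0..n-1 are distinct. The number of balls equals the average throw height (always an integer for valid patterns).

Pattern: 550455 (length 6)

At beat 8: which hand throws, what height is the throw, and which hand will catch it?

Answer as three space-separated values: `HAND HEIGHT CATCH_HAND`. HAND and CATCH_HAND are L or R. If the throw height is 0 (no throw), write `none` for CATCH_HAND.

Beat 8: 8 mod 2 = 0, so hand = L
Throw height = pattern[8 mod 6] = pattern[2] = 0

Answer: L 0 none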